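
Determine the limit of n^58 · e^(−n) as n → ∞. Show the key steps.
lim = 0

Exponentials with base > 1 dominate every fixed polynomial: for any fixed c, n^c / e^n → 0 as n → ∞ (e.g. by the ratio test, or since e^n grows faster than any power of n). Hence n^58 · e^(−n) = n^58 / e^n → 0.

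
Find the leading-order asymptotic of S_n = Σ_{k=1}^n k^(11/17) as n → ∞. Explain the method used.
S_n ~ (17/28) · n^(28/17)

Integral comparison: Σ_{k=1}^n k^(11/17) = ∫_0^n x^(11/17) dx + O(n^(11/17)). The integral is n^(1 + 11/17) / (1 + 11/17) = n^((11+17)/17) / ((11+17)/17) = (17/28) · n^(28/17).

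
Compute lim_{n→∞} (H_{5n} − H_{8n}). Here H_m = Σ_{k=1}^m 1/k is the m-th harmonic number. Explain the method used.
lim = ln(5/8)

Euler-Maclaurin gives H_m = ln m + γ + 1/(2m) + O(1/m^2). The γ and O(1/m) terms cancel in the difference:
  H_{5n} − H_{8n} = ln(5n) − ln(8n) + O(1/n) = ln(5/8) + O(1/n).
Hence the limit is ln(5/8).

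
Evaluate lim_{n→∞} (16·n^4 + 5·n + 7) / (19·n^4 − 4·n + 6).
lim = 16/19

For large n the leading n^4 terms dominate both numerator and denominator. Dividing top and bottom by n^4, every other term tends to 0, leaving 16/19.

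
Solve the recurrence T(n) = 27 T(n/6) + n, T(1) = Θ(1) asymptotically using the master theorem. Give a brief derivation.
T(n) = Θ(n^(log_6 27))

Master theorem: compare f(n) = n to n^(log_6 27) where log_6 27 ≈ 1.839. Since 1 < log_6 27, we have f(n) = O(n^(log_6 27 − ε)) for some ε > 0 — Case 1. Hence T(n) = Θ(n^(log_6 27)).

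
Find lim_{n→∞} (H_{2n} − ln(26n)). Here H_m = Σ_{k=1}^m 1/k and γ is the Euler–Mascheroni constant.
lim = −ln 13 + γ

By Euler-Maclaurin, H_m = ln m + γ + O(1/m). So
  H_{2n} − ln(26n) = ln(2n) + γ − ln(26n) + O(1/n)
                       = ln(2/26) + γ + O(1/n).
Hence the limit is ln(2/26) + γ (= −ln 13).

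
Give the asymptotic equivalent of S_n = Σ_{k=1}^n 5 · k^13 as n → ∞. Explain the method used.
S_n ~ 5 · n^14 / 14

By integral comparison (Euler-Maclaurin), Σ_{k=1}^n 5 · k^13 = 5 · ∫_0^n x^13 dx + O(n^13) = 5 · n^14/14 + O(n^13). (Equivalently, Faulhaber's formula gives the same leading term.)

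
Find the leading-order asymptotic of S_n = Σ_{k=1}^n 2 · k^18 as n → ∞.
S_n ~ 2 · n^19 / 19

By integral comparison (Euler-Maclaurin), Σ_{k=1}^n 2 · k^18 = 2 · ∫_0^n x^18 dx + O(n^18) = 2 · n^19/19 + O(n^18). (Equivalently, Faulhaber's formula gives the same leading term.)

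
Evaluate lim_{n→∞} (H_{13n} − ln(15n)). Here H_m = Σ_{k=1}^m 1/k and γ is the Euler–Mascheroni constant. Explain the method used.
lim = ln(13/15) + γ

By Euler-Maclaurin, H_m = ln m + γ + O(1/m). So
  H_{13n} − ln(15n) = ln(13n) + γ − ln(15n) + O(1/n)
                       = ln(13/15) + γ + O(1/n).
Hence the limit is ln(13/15) + γ.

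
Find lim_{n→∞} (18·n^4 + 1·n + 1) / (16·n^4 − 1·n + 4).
lim = 18/16 = 9/8

For large n the leading n^4 terms dominate both numerator and denominator. Dividing top and bottom by n^4, every other term tends to 0, leaving 18/16 = 9/8.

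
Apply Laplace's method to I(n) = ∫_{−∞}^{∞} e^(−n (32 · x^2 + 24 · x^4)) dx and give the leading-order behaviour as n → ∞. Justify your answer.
I(n) ~ sqrt(π/(32n))

φ(x) = 32 · x^2 + 24 · x^4 has its unique global minimum at x* = 0 (since φ'(x) = 64x + 96x^3 = 0 only at x = 0 for real x with both coefficients positive, and φ → ∞ as |x| → ∞). At x* = 0, φ(0) = 0 and φ''(0) = 64. Laplace's method then gives
  I(n) ~ sqrt(2π / (n · φ''(0))) · e^(−n φ(0)) = sqrt(2π / (64n)) = sqrt(π/(32n)).
The 24 · x^4 term contributes only at subleading order (an O(1/n) relative correction).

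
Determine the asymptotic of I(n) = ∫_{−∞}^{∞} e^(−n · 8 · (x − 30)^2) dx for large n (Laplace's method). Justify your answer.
I(n) = sqrt(π/(8n))

Here φ(x) = 8 · (x − 30)^2 has its unique minimum at x* = 30 with φ(x*) = 0 and φ''(x*) = 16. Laplace's method gives
  I(n) ~ e^(−n φ(x*)) · sqrt(2π / (n · φ''(x*))) = sqrt(2π / (16n)) = sqrt(π/(8n)).
This is exact: substituting u = (x − 30)·sqrt(8n) gives I(n) = (1/sqrt(8n)) ∫_{−∞}^{∞} e^(−u^2) du = sqrt(π/(8n)).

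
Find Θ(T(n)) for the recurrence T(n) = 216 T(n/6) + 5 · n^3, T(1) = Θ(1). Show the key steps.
T(n) = Θ(n^3 log n)

log_6 216 = 3, and f(n) = 5 · n^3 = Θ(n^(log_6 216)). This is Case 2 of the master theorem: T(n) = Θ(f(n) · log n) = Θ(n^3 log n).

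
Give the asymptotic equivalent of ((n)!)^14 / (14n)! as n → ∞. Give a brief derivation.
((n)!)^14/(14n)! ~ ((2π·n)^(13/2) / sqrt(14)) · 14^(−14·n)  →  0

Write N = n. Stirling: N! ~ sqrt(2π N)(N/e)^N and (14N)! ~ sqrt(2π·14N)·(14N/e)^(14N).
  (N!)^14/(14N)! ~ (2π N)^(14/2) (N/e)^(14N) / [sqrt(2π·14N) (14N/e)^(14N)]
     = (2π N)^(14/2) / sqrt(2π·14N) · (N/(14N))^(14N)
     = (2π N)^((14−1)/2) / sqrt(14) · 14^(−14N).
Since 14^14 > 1, the factor 14^(−14N) decays exponentially, so the ratio → 0. Substituting N = n gives the stated form.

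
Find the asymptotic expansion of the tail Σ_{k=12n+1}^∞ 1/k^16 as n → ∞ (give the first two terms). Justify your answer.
Σ_{k>12n} 1/k^16 = 1/(15 · (12n)^15) − 1/(2 · (12n)^16) + O(1/(12n)^17)

Compare to the integral: ∫_{12n}^∞ x^(−16) dx = [−x^(−15)/15]_{12n}^∞ = 1/((16−1)·(12n)^15). The Euler-Maclaurin correction adds −f(12n)/2 = −1/(2·(12n)^16). Euler-Maclaurin then gives
  Σ_{k>12n} 1/k^16 = ∫_{12n}^∞ dx/x^16 − 1/(2·(12n)^16) + O(1/(12n)^17).
(Equivalently this is ζ(16) − Σ_{k≤12n} 1/k^16.)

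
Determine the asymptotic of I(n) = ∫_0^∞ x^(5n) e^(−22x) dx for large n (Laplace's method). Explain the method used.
I(n) ~ (sqrt(2π·5n) / 22) · (5n/(22e))^(5n)

Write the integrand as exp(5n ln x − 22x) and set f(x) = 5n ln x − 22x. Then f'(x) = 5n/x − 22 = 0 at x* = 5n/22, and f''(x*) = −5n/x*^2 = −22^2/(5n). Laplace's method (interior maximum) gives
  I(n) ~ e^(f(x*)) · sqrt(2π / |f''(x*)|)
        = exp(5n ln(5n/22) − 5n) · sqrt(2π · 5n / 22^2)
        = (5n/22)^(5n) e^(−5n) · sqrt(2π·5n) / 22
        = (sqrt(2π·5n) / 22) · (5n/(22e))^(5n).
This matches Γ(5n+1)/22^(5n+1) with Stirling applied to Γ.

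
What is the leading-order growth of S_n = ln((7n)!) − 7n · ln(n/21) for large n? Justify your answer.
S_n ~ 7n · (ln 147 − 1) + O(ln n)

Stirling: ln((7n)!) = 7n ln(7n) − 7n + O(ln n).
  S_n = 7n ln(7n) − 7n − 7n ln(n/21) + O(ln n)
      = 7n ln(7n) − 7n ln n + 7n ln 21 − 7n + O(ln n)
      = 7n ln 7 + 7n ln 21 − 7n + O(ln n)
      = 7n (ln 147 − 1) + O(ln n).
Numerically ln(147) − 1 ≈ 3.9904.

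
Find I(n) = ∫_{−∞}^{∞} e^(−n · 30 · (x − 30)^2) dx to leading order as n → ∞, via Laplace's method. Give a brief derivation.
I(n) = sqrt(π/(30n))

Here φ(x) = 30 · (x − 30)^2 has its unique minimum at x* = 30 with φ(x*) = 0 and φ''(x*) = 60. Laplace's method gives
  I(n) ~ e^(−n φ(x*)) · sqrt(2π / (n · φ''(x*))) = sqrt(2π / (60n)) = sqrt(π/(30n)).
This is exact: substituting u = (x − 30)·sqrt(30n) gives I(n) = (1/sqrt(30n)) ∫_{−∞}^{∞} e^(−u^2) du = sqrt(π/(30n)).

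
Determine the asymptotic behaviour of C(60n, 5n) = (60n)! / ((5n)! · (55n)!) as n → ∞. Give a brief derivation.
C(60n, 5n) ~ (8916100448256/285311670611)^(5n) · sqrt(6/(11π·5n))

Write N = 5n. Apply Stirling to each factorial:
  (12N)! ~ sqrt(2π·12N) · (12N/e)^(12N),
  N! ~ sqrt(2π N) · (N/e)^N,
  (11N)! ~ sqrt(2π·11N) · (11N/e)^(11N).
The exponential factors combine to (12N)^(12N) / (N^N · (11N)^(11N)) = 12^(12N)/11^(11N) = (12^12/11^11)^N = (8916100448256/285311670611)^N.
The square-root prefactors combine to sqrt(2π·12N) / (sqrt(2π N)·sqrt(2π·11N)) = sqrt(12 / (2π·11·N)) = sqrt(6/(11π·5n)).
Substituting N = 5n: C(60n, 5n) ~ (8916100448256/285311670611)^(5n) · sqrt(6/(11π·5n)).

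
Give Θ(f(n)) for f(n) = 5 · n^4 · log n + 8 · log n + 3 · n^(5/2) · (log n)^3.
f(n) ∈ Θ(n^4 · log n)

Compare the terms by growth order. For large n, n^a · (log n)^b dominates n^a' · (log n)^b' iff a > a', or (a = a' and b > b'). Ranking the 3 terms shows the dominant one is 5 · n^4 · log n. Hence f(n) ∈ Θ(n^4 · log n).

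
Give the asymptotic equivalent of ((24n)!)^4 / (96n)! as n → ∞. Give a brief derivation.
((24n)!)^4/(96n)! ~ ((2π·24n)^(3/2) / 2) · 4^(−4·24n)  →  0

Write N = 24n. Stirling: N! ~ sqrt(2π N)(N/e)^N and (4N)! ~ sqrt(2π·4N)·(4N/e)^(4N).
  (N!)^4/(4N)! ~ (2π N)^(4/2) (N/e)^(4N) / [sqrt(2π·4N) (4N/e)^(4N)]
     = (2π N)^(4/2) / sqrt(2π·4N) · (N/(4N))^(4N)
     = (2π N)^((4−1)/2) / 2 · 4^(−4N).
Since 4^4 > 1, the factor 4^(−4N) decays exponentially, so the ratio → 0. Substituting N = 24n gives the stated form.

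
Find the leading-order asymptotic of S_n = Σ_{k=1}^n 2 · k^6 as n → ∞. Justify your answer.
S_n ~ 2 · n^7 / 7

By integral comparison (Euler-Maclaurin), Σ_{k=1}^n 2 · k^6 = 2 · ∫_0^n x^6 dx + O(n^6) = 2 · n^7/7 + O(n^6). (Equivalently, Faulhaber's formula gives the same leading term.)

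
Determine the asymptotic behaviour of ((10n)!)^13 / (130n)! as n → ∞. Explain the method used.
((10n)!)^13/(130n)! ~ ((2π·10n)^(12/2) / sqrt(13)) · 13^(−13·10n)  →  0

Write N = 10n. Stirling: N! ~ sqrt(2π N)(N/e)^N and (13N)! ~ sqrt(2π·13N)·(13N/e)^(13N).
  (N!)^13/(13N)! ~ (2π N)^(13/2) (N/e)^(13N) / [sqrt(2π·13N) (13N/e)^(13N)]
     = (2π N)^(13/2) / sqrt(2π·13N) · (N/(13N))^(13N)
     = (2π N)^((13−1)/2) / sqrt(13) · 13^(−13N).
Since 13^13 > 1, the factor 13^(−13N) decays exponentially, so the ratio → 0. Substituting N = 10n gives the stated form.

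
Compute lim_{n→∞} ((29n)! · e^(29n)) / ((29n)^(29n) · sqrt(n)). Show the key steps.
lim = sqrt(2π·29)

Stirling: (29n)! ~ sqrt(2π·29n) · (29n/e)^(29n). Hence
  (29n)! · e^(29n) / (29n)^(29n) ~ sqrt(2π·29n).
Dividing by sqrt(n): sqrt(2π·29n) / sqrt(n) = sqrt(2π·29) · n^((1−1)/2), so the limit is sqrt(2π·29).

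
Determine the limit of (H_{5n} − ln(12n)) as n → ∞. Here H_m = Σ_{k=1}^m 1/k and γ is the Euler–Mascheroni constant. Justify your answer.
lim = ln(5/12) + γ

By Euler-Maclaurin, H_m = ln m + γ + O(1/m). So
  H_{5n} − ln(12n) = ln(5n) + γ − ln(12n) + O(1/n)
                       = ln(5/12) + γ + O(1/n).
Hence the limit is ln(5/12) + γ.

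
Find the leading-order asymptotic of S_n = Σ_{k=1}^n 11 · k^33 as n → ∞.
S_n ~ 11 · n^34 / 34

By integral comparison (Euler-Maclaurin), Σ_{k=1}^n 11 · k^33 = 11 · ∫_0^n x^33 dx + O(n^33) = 11 · n^34/34 + O(n^33). (Equivalently, Faulhaber's formula gives the same leading term.)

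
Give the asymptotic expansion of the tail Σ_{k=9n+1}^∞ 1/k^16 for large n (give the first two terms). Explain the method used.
Σ_{k>9n} 1/k^16 = 1/(15 · (9n)^15) − 1/(2 · (9n)^16) + O(1/(9n)^17)

Compare to the integral: ∫_{9n}^∞ x^(−16) dx = [−x^(−15)/15]_{9n}^∞ = 1/((16−1)·(9n)^15). The Euler-Maclaurin correction adds −f(9n)/2 = −1/(2·(9n)^16). Euler-Maclaurin then gives
  Σ_{k>9n} 1/k^16 = ∫_{9n}^∞ dx/x^16 − 1/(2·(9n)^16) + O(1/(9n)^17).
(Equivalently this is ζ(16) − Σ_{k≤9n} 1/k^16.)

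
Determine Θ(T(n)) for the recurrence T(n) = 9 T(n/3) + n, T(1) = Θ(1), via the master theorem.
T(n) = Θ(n^2)

Master theorem: compare f(n) = n to n^(log_3 9) where log_3 9 = 2. Since 1 < log_3 9, we have f(n) = O(n^(log_3 9 − ε)) for some ε > 0 — Case 1. Hence T(n) = Θ(n^(log_3 9)) = Θ(n^2).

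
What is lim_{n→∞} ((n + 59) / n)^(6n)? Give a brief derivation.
lim = e^354

Rewrite as (1 + 59/n)^(6n). By the standard limit (1 + x/n)^n → e^x, we have (1 + 59/n)^n → e^59, and raising to the 6th power gives e^354.
More precisely, ln[(1 + 59/n)^(6n)] = 6n · ln(1 + 59/n) = 6n · (59/n + O(1/n^2)) = 354 + O(1/n) → 354.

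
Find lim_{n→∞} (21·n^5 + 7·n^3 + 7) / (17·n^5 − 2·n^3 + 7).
lim = 21/17

For large n the leading n^5 terms dominate both numerator and denominator. Dividing top and bottom by n^5, every other term tends to 0, leaving 21/17.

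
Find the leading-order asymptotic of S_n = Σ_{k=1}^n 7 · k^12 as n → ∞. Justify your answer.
S_n ~ 7 · n^13 / 13

By integral comparison (Euler-Maclaurin), Σ_{k=1}^n 7 · k^12 = 7 · ∫_0^n x^12 dx + O(n^12) = 7 · n^13/13 + O(n^12). (Equivalently, Faulhaber's formula gives the same leading term.)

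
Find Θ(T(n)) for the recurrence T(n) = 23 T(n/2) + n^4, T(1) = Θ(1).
T(n) = Θ(n^(log_2 23))

Master theorem: compare f(n) = n^4 to n^(log_2 23) where log_2 23 ≈ 4.524. Since 4 < log_2 23, we have f(n) = O(n^(log_2 23 − ε)) for some ε > 0 — Case 1. Hence T(n) = Θ(n^(log_2 23)).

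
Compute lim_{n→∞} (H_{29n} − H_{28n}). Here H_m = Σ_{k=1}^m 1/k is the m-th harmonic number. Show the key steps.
lim = ln(29/28)

Euler-Maclaurin gives H_m = ln m + γ + 1/(2m) + O(1/m^2). The γ and O(1/m) terms cancel in the difference:
  H_{29n} − H_{28n} = ln(29n) − ln(28n) + O(1/n) = ln(29/28) + O(1/n).
Hence the limit is ln(29/28).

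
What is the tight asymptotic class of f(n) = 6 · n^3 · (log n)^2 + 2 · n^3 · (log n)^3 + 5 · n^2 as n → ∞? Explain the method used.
f(n) ∈ Θ(n^3 · (log n)^3)

Compare the terms by growth order. For large n, n^a · (log n)^b dominates n^a' · (log n)^b' iff a > a', or (a = a' and b > b'). Ranking the 3 terms shows the dominant one is 2 · n^3 · (log n)^3. Hence f(n) ∈ Θ(n^3 · (log n)^3).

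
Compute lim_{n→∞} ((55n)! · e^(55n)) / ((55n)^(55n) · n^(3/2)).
lim = 0

Stirling: (55n)! ~ sqrt(2π·55n) · (55n/e)^(55n). Hence
  (55n)! · e^(55n) / (55n)^(55n) ~ sqrt(2π·55n).
Dividing by n^(3/2): sqrt(2π·55n) / n^(3/2) = sqrt(2π·55) · n^((1−3)/2), so the expression behaves like sqrt(2π·55) · n^((1−3)/2) → 0.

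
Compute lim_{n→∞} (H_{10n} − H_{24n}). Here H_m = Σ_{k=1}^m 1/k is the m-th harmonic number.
lim = ln(10/24) = ln(5/12)

Euler-Maclaurin gives H_m = ln m + γ + 1/(2m) + O(1/m^2). The γ and O(1/m) terms cancel in the difference:
  H_{10n} − H_{24n} = ln(10n) − ln(24n) + O(1/n) = ln(10/24) + O(1/n).
Hence the limit is ln(10/24) = ln(5/12).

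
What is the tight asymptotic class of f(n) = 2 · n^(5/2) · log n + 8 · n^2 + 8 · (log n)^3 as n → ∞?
f(n) ∈ Θ(n^(5/2) · log n)

Compare the terms by growth order. For large n, n^a · (log n)^b dominates n^a' · (log n)^b' iff a > a', or (a = a' and b > b'). Ranking the 3 terms shows the dominant one is 2 · n^(5/2) · log n. Hence f(n) ∈ Θ(n^(5/2) · log n).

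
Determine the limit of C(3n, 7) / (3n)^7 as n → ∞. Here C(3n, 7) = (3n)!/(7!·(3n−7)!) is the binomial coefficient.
lim = 1/7! = 1/5040

With N = 3n → ∞: C(N, 7) / N^7 = [N(N−1)…(N−6)] / (7! · N^7) = (1/7!) · 1 · (1 − 1/(3n)) · … · (1 − 6/(3n)). Each factor → 1 as N → ∞, so the limit is 1/7! = 1/5040.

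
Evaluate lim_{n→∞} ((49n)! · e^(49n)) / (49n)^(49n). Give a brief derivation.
lim = ∞

Stirling: (49n)! ~ sqrt(2π·49n) · (49n/e)^(49n). Hence
  (49n)! · e^(49n) / (49n)^(49n) ~ sqrt(2π·49n) = sqrt(2π·49) · sqrt(n) → ∞.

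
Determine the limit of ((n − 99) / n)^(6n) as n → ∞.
lim = e^(−594)

Rewrite as (1 − 99/n)^(6n). By the standard limit (1 + x/n)^n → e^x, we have (1 − 99/n)^n → e^(−99), and raising to the 6th power gives e^(−594).
More precisely, ln[(1 − 99/n)^(6n)] = 6n · ln(1 − 99/n) = 6n · (-99/n + O(1/n^2)) = -594 + O(1/n) → -594.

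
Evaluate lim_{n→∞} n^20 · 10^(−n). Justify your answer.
lim = 0

Exponentials with base > 1 dominate every fixed polynomial: for any fixed c, n^c / 10^n → 0 as n → ∞ (e.g. by the ratio test, or by writing 10^n = e^(n ln 10) and noting e^(n ln 10) / n^c → ∞). Hence n^20 · 10^(−n) = n^20 / 10^n → 0.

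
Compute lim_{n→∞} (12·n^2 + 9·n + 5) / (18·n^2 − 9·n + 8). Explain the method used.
lim = 12/18 = 2/3

For large n the leading n^2 terms dominate both numerator and denominator. Dividing top and bottom by n^2, every other term tends to 0, leaving 12/18 = 2/3.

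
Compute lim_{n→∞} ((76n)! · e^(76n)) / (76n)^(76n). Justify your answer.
lim = ∞

Stirling: (76n)! ~ sqrt(2π·76n) · (76n/e)^(76n). Hence
  (76n)! · e^(76n) / (76n)^(76n) ~ sqrt(2π·76n) = sqrt(2π·76) · sqrt(n) → ∞.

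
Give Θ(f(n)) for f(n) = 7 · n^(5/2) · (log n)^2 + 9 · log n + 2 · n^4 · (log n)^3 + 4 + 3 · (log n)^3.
f(n) ∈ Θ(n^4 · (log n)^3)

Compare the terms by growth order. For large n, n^a · (log n)^b dominates n^a' · (log n)^b' iff a > a', or (a = a' and b > b'). Ranking the 5 terms shows the dominant one is 2 · n^4 · (log n)^3. Hence f(n) ∈ Θ(n^4 · (log n)^3).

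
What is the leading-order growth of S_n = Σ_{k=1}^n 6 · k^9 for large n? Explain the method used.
S_n ~ 3 · n^10 / 5

By integral comparison (Euler-Maclaurin), Σ_{k=1}^n 6 · k^9 = 6 · ∫_0^n x^9 dx + O(n^9) = 6 · n^10/10 = 3 · n^10 / 5 + O(n^9). (Equivalently, Faulhaber's formula gives the same leading term.)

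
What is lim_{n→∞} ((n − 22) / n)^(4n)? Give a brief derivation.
lim = e^(−88)

Rewrite as (1 − 22/n)^(4n). By the standard limit (1 + x/n)^n → e^x, we have (1 − 22/n)^n → e^(−22), and raising to the 4th power gives e^(−88).
More precisely, ln[(1 − 22/n)^(4n)] = 4n · ln(1 − 22/n) = 4n · (-22/n + O(1/n^2)) = -88 + O(1/n) → -88.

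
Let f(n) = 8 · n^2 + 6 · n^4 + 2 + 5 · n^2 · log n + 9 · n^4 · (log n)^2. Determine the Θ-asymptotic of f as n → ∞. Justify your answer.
f(n) ∈ Θ(n^4 · (log n)^2)

Compare the terms by growth order. For large n, n^a · (log n)^b dominates n^a' · (log n)^b' iff a > a', or (a = a' and b > b'). Ranking the 5 terms shows the dominant one is 9 · n^4 · (log n)^2. Hence f(n) ∈ Θ(n^4 · (log n)^2).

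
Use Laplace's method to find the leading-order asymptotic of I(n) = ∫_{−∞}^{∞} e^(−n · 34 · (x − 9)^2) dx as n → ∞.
I(n) = sqrt(π/(34n))

Here φ(x) = 34 · (x − 9)^2 has its unique minimum at x* = 9 with φ(x*) = 0 and φ''(x*) = 68. Laplace's method gives
  I(n) ~ e^(−n φ(x*)) · sqrt(2π / (n · φ''(x*))) = sqrt(2π / (68n)) = sqrt(π/(34n)).
This is exact: substituting u = (x − 9)·sqrt(34n) gives I(n) = (1/sqrt(34n)) ∫_{−∞}^{∞} e^(−u^2) du = sqrt(π/(34n)).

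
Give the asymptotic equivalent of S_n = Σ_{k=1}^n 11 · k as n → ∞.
S_n ~ 11 · n^2 / 2

By integral comparison (Euler-Maclaurin), Σ_{k=1}^n 11 · k = 11 · ∫_0^n x^1 dx + O(n) = 11 · n^2/2 + O(n). (Equivalently, Faulhaber's formula gives the same leading term.)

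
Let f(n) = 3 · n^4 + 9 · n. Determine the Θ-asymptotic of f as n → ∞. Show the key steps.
f(n) ∈ Θ(n^4)

Compare the terms by growth order. For large n, n^a · (log n)^b dominates n^a' · (log n)^b' iff a > a', or (a = a' and b > b'). Ranking the 2 terms shows the dominant one is 3 · n^4. Hence f(n) ∈ Θ(n^4).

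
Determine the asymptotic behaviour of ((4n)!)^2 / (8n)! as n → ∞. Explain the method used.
((4n)!)^2/(8n)! ~ ((2π·4n)^(1/2) / sqrt(2)) · 2^(−2·4n)  →  0

Write N = 4n. Stirling: N! ~ sqrt(2π N)(N/e)^N and (2N)! ~ sqrt(2π·2N)·(2N/e)^(2N).
  (N!)^2/(2N)! ~ (2π N)^(2/2) (N/e)^(2N) / [sqrt(2π·2N) (2N/e)^(2N)]
     = (2π N)^(2/2) / sqrt(2π·2N) · (N/(2N))^(2N)
     = (2π N)^((2−1)/2) / sqrt(2) · 2^(−2N).
Since 2^2 > 1, the factor 2^(−2N) decays exponentially, so the ratio → 0. Substituting N = 4n gives the stated form.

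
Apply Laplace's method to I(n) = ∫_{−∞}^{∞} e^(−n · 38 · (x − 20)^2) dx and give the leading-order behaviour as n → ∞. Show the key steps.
I(n) = sqrt(π/(38n))

Here φ(x) = 38 · (x − 20)^2 has its unique minimum at x* = 20 with φ(x*) = 0 and φ''(x*) = 76. Laplace's method gives
  I(n) ~ e^(−n φ(x*)) · sqrt(2π / (n · φ''(x*))) = sqrt(2π / (76n)) = sqrt(π/(38n)).
This is exact: substituting u = (x − 20)·sqrt(38n) gives I(n) = (1/sqrt(38n)) ∫_{−∞}^{∞} e^(−u^2) du = sqrt(π/(38n)).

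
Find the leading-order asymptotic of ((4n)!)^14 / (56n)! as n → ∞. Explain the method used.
((4n)!)^14/(56n)! ~ ((2π·4n)^(13/2) / sqrt(14)) · 14^(−14·4n)  →  0

Write N = 4n. Stirling: N! ~ sqrt(2π N)(N/e)^N and (14N)! ~ sqrt(2π·14N)·(14N/e)^(14N).
  (N!)^14/(14N)! ~ (2π N)^(14/2) (N/e)^(14N) / [sqrt(2π·14N) (14N/e)^(14N)]
     = (2π N)^(14/2) / sqrt(2π·14N) · (N/(14N))^(14N)
     = (2π N)^((14−1)/2) / sqrt(14) · 14^(−14N).
Since 14^14 > 1, the factor 14^(−14N) decays exponentially, so the ratio → 0. Substituting N = 4n gives the stated form.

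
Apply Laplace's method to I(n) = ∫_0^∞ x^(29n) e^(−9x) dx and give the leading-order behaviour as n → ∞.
I(n) ~ (sqrt(2π·29n) / 9) · (29n/(9e))^(29n)

Write the integrand as exp(29n ln x − 9x) and set f(x) = 29n ln x − 9x. Then f'(x) = 29n/x − 9 = 0 at x* = 29n/9, and f''(x*) = −29n/x*^2 = −9^2/(29n). Laplace's method (interior maximum) gives
  I(n) ~ e^(f(x*)) · sqrt(2π / |f''(x*)|)
        = exp(29n ln(29n/9) − 29n) · sqrt(2π · 29n / 9^2)
        = (29n/9)^(29n) e^(−29n) · sqrt(2π·29n) / 9
        = (sqrt(2π·29n) / 9) · (29n/(9e))^(29n).
This matches Γ(29n+1)/9^(29n+1) with Stirling applied to Γ.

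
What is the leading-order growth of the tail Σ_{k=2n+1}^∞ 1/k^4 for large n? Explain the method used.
Σ_{k>2n} 1/k^4 ~ 1/(3 · (2n)^3)

Compare to the integral: ∫_{2n}^∞ x^(−4) dx = [−x^(−3)/3]_{2n}^∞ = 1/((4−1)·(2n)^3). Euler-Maclaurin then gives
  Σ_{k>2n} 1/k^4 = ∫_{2n}^∞ dx/x^4 − 1/(2·(2n)^4) + O(1/(2n)^5).
(Equivalently this is ζ(4) − Σ_{k≤2n} 1/k^4.)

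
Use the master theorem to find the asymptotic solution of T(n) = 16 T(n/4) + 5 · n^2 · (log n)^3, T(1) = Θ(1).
T(n) = Θ(n^2 · (log n)^4)

Here log_4 16 = 2 and f(n) = 5 · n^2 · (log n)^3 = Θ(n^(log_4 16) · (log n)^3). This is the extended Case 2 of the master theorem (f matches the critical exponent up to log factors), giving T(n) = Θ(n^(log_4 16) · (log n)^(3+1)) = Θ(n^2 · (log n)^4).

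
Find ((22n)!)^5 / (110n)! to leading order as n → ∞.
((22n)!)^5/(110n)! ~ ((2π·22n)^(4/2) / sqrt(5)) · 5^(−5·22n)  →  0

Write N = 22n. Stirling: N! ~ sqrt(2π N)(N/e)^N and (5N)! ~ sqrt(2π·5N)·(5N/e)^(5N).
  (N!)^5/(5N)! ~ (2π N)^(5/2) (N/e)^(5N) / [sqrt(2π·5N) (5N/e)^(5N)]
     = (2π N)^(5/2) / sqrt(2π·5N) · (N/(5N))^(5N)
     = (2π N)^((5−1)/2) / sqrt(5) · 5^(−5N).
Since 5^5 > 1, the factor 5^(−5N) decays exponentially, so the ratio → 0. Substituting N = 22n gives the stated form.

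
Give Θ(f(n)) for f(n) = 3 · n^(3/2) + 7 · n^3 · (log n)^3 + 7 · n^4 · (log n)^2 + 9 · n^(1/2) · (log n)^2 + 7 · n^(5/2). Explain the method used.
f(n) ∈ Θ(n^4 · (log n)^2)

Compare the terms by growth order. For large n, n^a · (log n)^b dominates n^a' · (log n)^b' iff a > a', or (a = a' and b > b'). Ranking the 5 terms shows the dominant one is 7 · n^4 · (log n)^2. Hence f(n) ∈ Θ(n^4 · (log n)^2).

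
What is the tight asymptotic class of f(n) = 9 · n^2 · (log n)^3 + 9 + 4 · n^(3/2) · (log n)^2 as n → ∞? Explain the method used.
f(n) ∈ Θ(n^2 · (log n)^3)

Compare the terms by growth order. For large n, n^a · (log n)^b dominates n^a' · (log n)^b' iff a > a', or (a = a' and b > b'). Ranking the 3 terms shows the dominant one is 9 · n^2 · (log n)^3. Hence f(n) ∈ Θ(n^2 · (log n)^3).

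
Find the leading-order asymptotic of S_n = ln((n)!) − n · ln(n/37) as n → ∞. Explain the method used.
S_n ~ n · (ln 37 − 1) + O(ln n)

Stirling: ln((n)!) = n ln(n) − n + O(ln n).
  S_n = n ln(n) − n − n ln(n/37) + O(ln n)
      = n ln(n) − n ln n + n ln 37 − n + O(ln n)
      = n ln 37 − n + O(ln n)
      = n (ln 37 − 1) + O(ln n).
Numerically ln(37) − 1 ≈ 2.6109.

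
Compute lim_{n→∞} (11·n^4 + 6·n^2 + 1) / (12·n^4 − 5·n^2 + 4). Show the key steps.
lim = 11/12

For large n the leading n^4 terms dominate both numerator and denominator. Dividing top and bottom by n^4, every other term tends to 0, leaving 11/12.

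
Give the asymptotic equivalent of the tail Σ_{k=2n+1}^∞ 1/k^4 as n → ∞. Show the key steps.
Σ_{k>2n} 1/k^4 ~ 1/(3 · (2n)^3)

Compare to the integral: ∫_{2n}^∞ x^(−4) dx = [−x^(−3)/3]_{2n}^∞ = 1/((4−1)·(2n)^3). Euler-Maclaurin then gives
  Σ_{k>2n} 1/k^4 = ∫_{2n}^∞ dx/x^4 − 1/(2·(2n)^4) + O(1/(2n)^5).
(Equivalently this is ζ(4) − Σ_{k≤2n} 1/k^4.)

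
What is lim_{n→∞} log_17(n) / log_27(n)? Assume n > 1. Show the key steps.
lim = ln(27) / ln(17) = log_17(27)

Change of base: log_17(n) = ln n / ln 17 and log_27(n) = ln n / ln 27. The ratio is (ln n / ln 17) · (ln 27 / ln n) = ln 27 / ln 17, a constant independent of n. So the limit is ln 27 / ln 17 = log_17(27).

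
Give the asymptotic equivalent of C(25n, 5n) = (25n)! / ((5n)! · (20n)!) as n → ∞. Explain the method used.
C(25n, 5n) ~ (3125/256)^(5n) · sqrt(5/(8π·5n))

Write N = 5n. Apply Stirling to each factorial:
  (5N)! ~ sqrt(2π·5N) · (5N/e)^(5N),
  N! ~ sqrt(2π N) · (N/e)^N,
  (4N)! ~ sqrt(2π·4N) · (4N/e)^(4N).
The exponential factors combine to (5N)^(5N) / (N^N · (4N)^(4N)) = 5^(5N)/4^(4N) = (5^5/4^4)^N = (3125/256)^N.
The square-root prefactors combine to sqrt(2π·5N) / (sqrt(2π N)·sqrt(2π·4N)) = sqrt(5 / (2π·4·N)) = sqrt(5/(8π·5n)).
Substituting N = 5n: C(25n, 5n) ~ (3125/256)^(5n) · sqrt(5/(8π·5n)).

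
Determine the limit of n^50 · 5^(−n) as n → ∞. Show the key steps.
lim = 0

Exponentials with base > 1 dominate every fixed polynomial: for any fixed c, n^c / 5^n → 0 as n → ∞ (e.g. by the ratio test, or by writing 5^n = e^(n ln 5) and noting e^(n ln 5) / n^c → ∞). Hence n^50 · 5^(−n) = n^50 / 5^n → 0.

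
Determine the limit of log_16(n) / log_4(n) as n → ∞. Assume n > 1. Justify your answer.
lim = ln(4) / ln(16) = log_16(4)

Change of base: log_16(n) = ln n / ln 16 and log_4(n) = ln n / ln 4. The ratio is (ln n / ln 16) · (ln 4 / ln n) = ln 4 / ln 16, a constant independent of n. So the limit is ln 4 / ln 16 = log_16(4).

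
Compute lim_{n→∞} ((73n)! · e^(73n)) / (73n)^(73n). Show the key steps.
lim = ∞

Stirling: (73n)! ~ sqrt(2π·73n) · (73n/e)^(73n). Hence
  (73n)! · e^(73n) / (73n)^(73n) ~ sqrt(2π·73n) = sqrt(2π·73) · sqrt(n) → ∞.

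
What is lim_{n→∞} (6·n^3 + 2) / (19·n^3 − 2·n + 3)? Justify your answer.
lim = 6/19

For large n the leading n^3 terms dominate both numerator and denominator. Dividing top and bottom by n^3, every other term tends to 0, leaving 6/19.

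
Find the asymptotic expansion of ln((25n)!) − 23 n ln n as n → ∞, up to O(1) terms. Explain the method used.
ln((25n)!) − 23 n ln n = 2 n ln n + 25(ln 25 − 1) n + (1/2) ln(2π·25n) + O(1/n)

Stirling: ln((25n)!) = 25n ln(25n) − 25n + (1/2) ln(2π·25n) + O(1/n).
Expand 25n ln(25n) = 25n (ln n + ln 25) = 25n ln n + 25n ln 25.
Subtract 23n ln n: leading term is (25 − 23) n ln n = 2 n ln n. The next term is 25n ln 25 − 25n = 25(ln 25 − 1) n. Then the (1/2) ln(2π·25n) correction.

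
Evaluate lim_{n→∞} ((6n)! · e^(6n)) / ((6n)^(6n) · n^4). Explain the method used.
lim = 0

Stirling: (6n)! ~ sqrt(2π·6n) · (6n/e)^(6n). Hence
  (6n)! · e^(6n) / (6n)^(6n) ~ sqrt(2π·6n).
Dividing by n^4: sqrt(2π·6n) / n^4 = sqrt(2π·6) · n^((1−8)/2), so the expression behaves like sqrt(2π·6) · n^((1−8)/2) → 0.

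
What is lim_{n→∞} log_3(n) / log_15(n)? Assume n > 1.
lim = ln(15) / ln(3) = log_3(15)

Change of base: log_3(n) = ln n / ln 3 and log_15(n) = ln n / ln 15. The ratio is (ln n / ln 3) · (ln 15 / ln n) = ln 15 / ln 3, a constant independent of n. So the limit is ln 15 / ln 3 = log_3(15).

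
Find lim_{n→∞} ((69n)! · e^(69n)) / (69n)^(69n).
lim = ∞

Stirling: (69n)! ~ sqrt(2π·69n) · (69n/e)^(69n). Hence
  (69n)! · e^(69n) / (69n)^(69n) ~ sqrt(2π·69n) = sqrt(2π·69) · sqrt(n) → ∞.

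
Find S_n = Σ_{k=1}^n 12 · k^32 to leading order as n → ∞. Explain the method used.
S_n ~ 4 · n^33 / 11

By integral comparison (Euler-Maclaurin), Σ_{k=1}^n 12 · k^32 = 12 · ∫_0^n x^32 dx + O(n^32) = 12 · n^33/33 = 4 · n^33 / 11 + O(n^32). (Equivalently, Faulhaber's formula gives the same leading term.)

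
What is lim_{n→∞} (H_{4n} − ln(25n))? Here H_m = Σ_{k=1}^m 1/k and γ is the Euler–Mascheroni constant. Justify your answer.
lim = ln(4/25) + γ

By Euler-Maclaurin, H_m = ln m + γ + O(1/m). So
  H_{4n} − ln(25n) = ln(4n) + γ − ln(25n) + O(1/n)
                       = ln(4/25) + γ + O(1/n).
Hence the limit is ln(4/25) + γ.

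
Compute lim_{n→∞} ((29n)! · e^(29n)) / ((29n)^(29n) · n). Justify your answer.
lim = 0

Stirling: (29n)! ~ sqrt(2π·29n) · (29n/e)^(29n). Hence
  (29n)! · e^(29n) / (29n)^(29n) ~ sqrt(2π·29n).
Dividing by n: sqrt(2π·29n) / n = sqrt(2π·29) · n^((1−2)/2), so the expression behaves like sqrt(2π·29) · n^((1−2)/2) → 0.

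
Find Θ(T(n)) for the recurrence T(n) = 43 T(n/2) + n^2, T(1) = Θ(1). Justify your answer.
T(n) = Θ(n^(log_2 43))

Master theorem: compare f(n) = n^2 to n^(log_2 43) where log_2 43 ≈ 5.426. Since 2 < log_2 43, we have f(n) = O(n^(log_2 43 − ε)) for some ε > 0 — Case 1. Hence T(n) = Θ(n^(log_2 43)).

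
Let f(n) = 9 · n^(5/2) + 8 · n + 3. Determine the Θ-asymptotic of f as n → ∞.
f(n) ∈ Θ(n^(5/2))

Compare the terms by growth order. For large n, n^a · (log n)^b dominates n^a' · (log n)^b' iff a > a', or (a = a' and b > b'). Ranking the 3 terms shows the dominant one is 9 · n^(5/2). Hence f(n) ∈ Θ(n^(5/2)).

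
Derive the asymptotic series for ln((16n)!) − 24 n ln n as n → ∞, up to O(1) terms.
ln((16n)!) − 24 n ln n = −8 n ln n + 16(ln 16 − 1) n + (1/2) ln(2π·16n) + O(1/n)

Stirling: ln((16n)!) = 16n ln(16n) − 16n + (1/2) ln(2π·16n) + O(1/n).
Expand 16n ln(16n) = 16n (ln n + ln 16) = 16n ln n + 16n ln 16.
Subtract 24n ln n: leading term is (16 − 24) n ln n = −8 n ln n. The next term is 16n ln 16 − 16n = 16(ln 16 − 1) n. Then the (1/2) ln(2π·16n) correction.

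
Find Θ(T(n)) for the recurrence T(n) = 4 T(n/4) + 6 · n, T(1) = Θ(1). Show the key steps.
T(n) = Θ(n log n)

log_4 4 = 1, and f(n) = 6 · n = Θ(n^(log_4 4)). This is Case 2 of the master theorem: T(n) = Θ(f(n) · log n) = Θ(n log n).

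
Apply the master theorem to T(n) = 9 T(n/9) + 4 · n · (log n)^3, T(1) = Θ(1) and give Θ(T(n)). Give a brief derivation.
T(n) = Θ(n · (log n)^4)

Here log_9 9 = 1 and f(n) = 4 · n · (log n)^3 = Θ(n^(log_9 9) · (log n)^3). This is the extended Case 2 of the master theorem (f matches the critical exponent up to log factors), giving T(n) = Θ(n^(log_9 9) · (log n)^(3+1)) = Θ(n · (log n)^4).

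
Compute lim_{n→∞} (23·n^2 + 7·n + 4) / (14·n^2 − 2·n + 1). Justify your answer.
lim = 23/14

For large n the leading n^2 terms dominate both numerator and denominator. Dividing top and bottom by n^2, every other term tends to 0, leaving 23/14.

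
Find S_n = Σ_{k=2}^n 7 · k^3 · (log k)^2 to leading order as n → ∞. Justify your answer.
S_n ~ 7 · n^4 · (log n)^2 / 4

By integral comparison, S_n = ∫_1^n 7 · x^3 · (log x)^2 dx + O(n^3 · (log n)^2). For the integral, the leading term of ∫_1^n x^3 (log x)^2 dx is n^4/4 · (log n)^2 (by repeated integration by parts; each step lowers the log-exponent and produces a relatively O(1/log n) correction). Hence S_n ~ 7 · n^4 · (log n)^2 / 4.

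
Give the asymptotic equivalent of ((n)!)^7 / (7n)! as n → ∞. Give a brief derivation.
((n)!)^7/(7n)! ~ ((2π·n)^(6/2) / sqrt(7)) · 7^(−7·n)  →  0

Write N = n. Stirling: N! ~ sqrt(2π N)(N/e)^N and (7N)! ~ sqrt(2π·7N)·(7N/e)^(7N).
  (N!)^7/(7N)! ~ (2π N)^(7/2) (N/e)^(7N) / [sqrt(2π·7N) (7N/e)^(7N)]
     = (2π N)^(7/2) / sqrt(2π·7N) · (N/(7N))^(7N)
     = (2π N)^((7−1)/2) / sqrt(7) · 7^(−7N).
Since 7^7 > 1, the factor 7^(−7N) decays exponentially, so the ratio → 0. Substituting N = n gives the stated form.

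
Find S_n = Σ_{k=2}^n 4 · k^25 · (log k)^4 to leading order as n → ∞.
S_n ~ 2 · n^26 · (log n)^4 / 13

By integral comparison, S_n = ∫_1^n 4 · x^25 · (log x)^4 dx + O(n^25 · (log n)^4). For the integral, the leading term of ∫_1^n x^25 (log x)^4 dx is n^26/26 · (log n)^4 (by repeated integration by parts; each step lowers the log-exponent and produces a relatively O(1/log n) correction). Hence S_n ~ 2 · n^26 · (log n)^4 / 13.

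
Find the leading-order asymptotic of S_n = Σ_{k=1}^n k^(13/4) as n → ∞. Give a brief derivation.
S_n ~ (4/17) · n^(17/4)

Integral comparison: Σ_{k=1}^n k^(13/4) = ∫_0^n x^(13/4) dx + O(n^(13/4)). The integral is n^(1 + 13/4) / (1 + 13/4) = n^((13+4)/4) / ((13+4)/4) = (4/17) · n^(17/4).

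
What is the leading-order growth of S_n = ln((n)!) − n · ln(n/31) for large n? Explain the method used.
S_n ~ n · (ln 31 − 1) + O(ln n)

Stirling: ln((n)!) = n ln(n) − n + O(ln n).
  S_n = n ln(n) − n − n ln(n/31) + O(ln n)
      = n ln(n) − n ln n + n ln 31 − n + O(ln n)
      = n ln 31 − n + O(ln n)
      = n (ln 31 − 1) + O(ln n).
Numerically ln(31) − 1 ≈ 2.4340.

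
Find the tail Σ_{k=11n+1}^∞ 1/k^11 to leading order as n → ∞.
Σ_{k>11n} 1/k^11 ~ 1/(10 · (11n)^10)

Compare to the integral: ∫_{11n}^∞ x^(−11) dx = [−x^(−10)/10]_{11n}^∞ = 1/((11−1)·(11n)^10). Euler-Maclaurin then gives
  Σ_{k>11n} 1/k^11 = ∫_{11n}^∞ dx/x^11 − 1/(2·(11n)^11) + O(1/(11n)^12).
(Equivalently this is ζ(11) − Σ_{k≤11n} 1/k^11.)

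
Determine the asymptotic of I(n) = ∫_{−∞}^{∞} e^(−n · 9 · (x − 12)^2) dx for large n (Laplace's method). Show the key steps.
I(n) = sqrt(π/(9n))

Here φ(x) = 9 · (x − 12)^2 has its unique minimum at x* = 12 with φ(x*) = 0 and φ''(x*) = 18. Laplace's method gives
  I(n) ~ e^(−n φ(x*)) · sqrt(2π / (n · φ''(x*))) = sqrt(2π / (18n)) = sqrt(π/(9n)).
This is exact: substituting u = (x − 12)·sqrt(9n) gives I(n) = (1/sqrt(9n)) ∫_{−∞}^{∞} e^(−u^2) du = sqrt(π/(9n)).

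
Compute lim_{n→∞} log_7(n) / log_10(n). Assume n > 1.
lim = ln(10) / ln(7) = log_7(10)

Change of base: log_7(n) = ln n / ln 7 and log_10(n) = ln n / ln 10. The ratio is (ln n / ln 7) · (ln 10 / ln n) = ln 10 / ln 7, a constant independent of n. So the limit is ln 10 / ln 7 = log_7(10).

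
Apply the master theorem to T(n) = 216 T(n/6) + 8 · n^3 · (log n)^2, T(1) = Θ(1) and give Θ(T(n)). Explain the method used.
T(n) = Θ(n^3 · (log n)^3)

Here log_6 216 = 3 and f(n) = 8 · n^3 · (log n)^2 = Θ(n^(log_6 216) · (log n)^2). This is the extended Case 2 of the master theorem (f matches the critical exponent up to log factors), giving T(n) = Θ(n^(log_6 216) · (log n)^(2+1)) = Θ(n^3 · (log n)^3).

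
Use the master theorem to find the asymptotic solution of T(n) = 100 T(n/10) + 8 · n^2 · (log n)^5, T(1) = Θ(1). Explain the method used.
T(n) = Θ(n^2 · (log n)^6)

Here log_10 100 = 2 and f(n) = 8 · n^2 · (log n)^5 = Θ(n^(log_10 100) · (log n)^5). This is the extended Case 2 of the master theorem (f matches the critical exponent up to log factors), giving T(n) = Θ(n^(log_10 100) · (log n)^(5+1)) = Θ(n^2 · (log n)^6).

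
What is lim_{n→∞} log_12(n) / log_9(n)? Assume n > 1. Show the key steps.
lim = ln(9) / ln(12) = log_12(9)

Change of base: log_12(n) = ln n / ln 12 and log_9(n) = ln n / ln 9. The ratio is (ln n / ln 12) · (ln 9 / ln n) = ln 9 / ln 12, a constant independent of n. So the limit is ln 9 / ln 12 = log_12(9).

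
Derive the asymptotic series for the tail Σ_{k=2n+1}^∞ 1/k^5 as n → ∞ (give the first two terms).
Σ_{k>2n} 1/k^5 = 1/(4 · (2n)^4) − 1/(2 · (2n)^5) + O(1/(2n)^6)

Compare to the integral: ∫_{2n}^∞ x^(−5) dx = [−x^(−4)/4]_{2n}^∞ = 1/((5−1)·(2n)^4). The Euler-Maclaurin correction adds −f(2n)/2 = −1/(2·(2n)^5). Euler-Maclaurin then gives
  Σ_{k>2n} 1/k^5 = ∫_{2n}^∞ dx/x^5 − 1/(2·(2n)^5) + O(1/(2n)^6).
(Equivalently this is ζ(5) − Σ_{k≤2n} 1/k^5.)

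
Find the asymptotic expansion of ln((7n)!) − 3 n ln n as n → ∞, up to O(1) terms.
ln((7n)!) − 3 n ln n = 4 n ln n + 7(ln 7 − 1) n + (1/2) ln(2π·7n) + O(1/n)

Stirling: ln((7n)!) = 7n ln(7n) − 7n + (1/2) ln(2π·7n) + O(1/n).
Expand 7n ln(7n) = 7n (ln n + ln 7) = 7n ln n + 7n ln 7.
Subtract 3n ln n: leading term is (7 − 3) n ln n = 4 n ln n. The next term is 7n ln 7 − 7n = 7(ln 7 − 1) n. Then the (1/2) ln(2π·7n) correction.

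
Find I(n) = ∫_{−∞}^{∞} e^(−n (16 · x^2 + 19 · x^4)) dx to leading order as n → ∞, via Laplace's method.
I(n) ~ sqrt(π/(16n))

φ(x) = 16 · x^2 + 19 · x^4 has its unique global minimum at x* = 0 (since φ'(x) = 32x + 76x^3 = 0 only at x = 0 for real x with both coefficients positive, and φ → ∞ as |x| → ∞). At x* = 0, φ(0) = 0 and φ''(0) = 32. Laplace's method then gives
  I(n) ~ sqrt(2π / (n · φ''(0))) · e^(−n φ(0)) = sqrt(2π / (32n)) = sqrt(π/(16n)).
The 19 · x^4 term contributes only at subleading order (an O(1/n) relative correction).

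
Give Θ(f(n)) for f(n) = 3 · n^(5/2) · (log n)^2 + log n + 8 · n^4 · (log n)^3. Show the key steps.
f(n) ∈ Θ(n^4 · (log n)^3)

Compare the terms by growth order. For large n, n^a · (log n)^b dominates n^a' · (log n)^b' iff a > a', or (a = a' and b > b'). Ranking the 3 terms shows the dominant one is 8 · n^4 · (log n)^3. Hence f(n) ∈ Θ(n^4 · (log n)^3).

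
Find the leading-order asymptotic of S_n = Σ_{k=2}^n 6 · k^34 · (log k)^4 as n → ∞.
S_n ~ 6 · n^35 · (log n)^4 / 35

By integral comparison, S_n = ∫_1^n 6 · x^34 · (log x)^4 dx + O(n^34 · (log n)^4). For the integral, the leading term of ∫_1^n x^34 (log x)^4 dx is n^35/35 · (log n)^4 (by repeated integration by parts; each step lowers the log-exponent and produces a relatively O(1/log n) correction). Hence S_n ~ 6 · n^35 · (log n)^4 / 35.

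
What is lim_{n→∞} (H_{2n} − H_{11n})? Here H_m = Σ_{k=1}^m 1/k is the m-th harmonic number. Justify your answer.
lim = ln(2/11)

Euler-Maclaurin gives H_m = ln m + γ + 1/(2m) + O(1/m^2). The γ and O(1/m) terms cancel in the difference:
  H_{2n} − H_{11n} = ln(2n) − ln(11n) + O(1/n) = ln(2/11) + O(1/n).
Hence the limit is ln(2/11).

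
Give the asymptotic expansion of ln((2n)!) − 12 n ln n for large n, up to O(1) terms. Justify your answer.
ln((2n)!) − 12 n ln n = −10 n ln n + 2(ln 2 − 1) n + (1/2) ln(2π·2n) + O(1/n)

Stirling: ln((2n)!) = 2n ln(2n) − 2n + (1/2) ln(2π·2n) + O(1/n).
Expand 2n ln(2n) = 2n (ln n + ln 2) = 2n ln n + 2n ln 2.
Subtract 12n ln n: leading term is (2 − 12) n ln n = −10 n ln n. The next term is 2n ln 2 − 2n = 2(ln 2 − 1) n. Then the (1/2) ln(2π·2n) correction.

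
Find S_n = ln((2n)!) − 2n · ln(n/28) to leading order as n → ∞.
S_n ~ 2n · (ln 56 − 1) + O(ln n)

Stirling: ln((2n)!) = 2n ln(2n) − 2n + O(ln n).
  S_n = 2n ln(2n) − 2n − 2n ln(n/28) + O(ln n)
      = 2n ln(2n) − 2n ln n + 2n ln 28 − 2n + O(ln n)
      = 2n ln 2 + 2n ln 28 − 2n + O(ln n)
      = 2n (ln 56 − 1) + O(ln n).
Numerically ln(56) − 1 ≈ 3.0254.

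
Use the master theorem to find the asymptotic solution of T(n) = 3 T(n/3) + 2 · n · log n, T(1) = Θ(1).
T(n) = Θ(n · (log n)^2)

Here log_3 3 = 1 and f(n) = 2 · n · log n = Θ(n^(log_3 3) · (log n)^1). This is the extended Case 2 of the master theorem (f matches the critical exponent up to log factors), giving T(n) = Θ(n^(log_3 3) · (log n)^(1+1)) = Θ(n · (log n)^2).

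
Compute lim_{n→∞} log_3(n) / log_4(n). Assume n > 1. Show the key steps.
lim = ln(4) / ln(3) = log_3(4)

Change of base: log_3(n) = ln n / ln 3 and log_4(n) = ln n / ln 4. The ratio is (ln n / ln 3) · (ln 4 / ln n) = ln 4 / ln 3, a constant independent of n. So the limit is ln 4 / ln 3 = log_3(4).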